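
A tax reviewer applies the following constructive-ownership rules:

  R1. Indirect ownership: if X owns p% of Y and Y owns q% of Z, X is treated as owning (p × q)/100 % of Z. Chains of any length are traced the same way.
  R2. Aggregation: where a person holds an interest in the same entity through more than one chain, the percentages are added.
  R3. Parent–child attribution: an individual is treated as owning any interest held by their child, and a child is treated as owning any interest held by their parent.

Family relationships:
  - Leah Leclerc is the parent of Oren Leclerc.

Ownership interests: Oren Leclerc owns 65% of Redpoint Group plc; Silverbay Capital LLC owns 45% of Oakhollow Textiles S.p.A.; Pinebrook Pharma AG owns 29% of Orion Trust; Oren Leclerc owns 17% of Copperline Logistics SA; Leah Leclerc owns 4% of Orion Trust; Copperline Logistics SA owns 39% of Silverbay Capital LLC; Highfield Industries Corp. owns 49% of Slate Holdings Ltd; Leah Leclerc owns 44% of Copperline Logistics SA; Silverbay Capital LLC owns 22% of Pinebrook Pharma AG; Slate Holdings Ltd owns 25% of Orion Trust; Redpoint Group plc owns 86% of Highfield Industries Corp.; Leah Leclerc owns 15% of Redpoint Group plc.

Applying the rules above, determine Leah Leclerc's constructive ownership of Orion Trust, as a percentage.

13.945802%

By parent–child attribution (R3), Leah Leclerc is treated as also owning Oren Leclerc's interest in Copperline Logistics SA, giving 44% + 17% = 61%.
By parent–child attribution (R3), Leah Leclerc is treated as also owning Oren Leclerc's interest in Redpoint Group plc, giving 15% + 65% = 80%.
Chain via Copperline Logistics SA → Silverbay Capital LLC → Pinebrook Pharma AG (R1): 61% × 39% × 22% × 29% = 1.517802% of Orion Trust.
Chain via Redpoint Group plc → Highfield Industries Corp. → Slate Holdings Ltd (R1): 80% × 86% × 49% × 25% = 8.428% of Orion Trust.
Direct interest in Orion Trust: 4%.
Aggregating (R2): 1.517802% + 8.428% + 4% = 13.945802%.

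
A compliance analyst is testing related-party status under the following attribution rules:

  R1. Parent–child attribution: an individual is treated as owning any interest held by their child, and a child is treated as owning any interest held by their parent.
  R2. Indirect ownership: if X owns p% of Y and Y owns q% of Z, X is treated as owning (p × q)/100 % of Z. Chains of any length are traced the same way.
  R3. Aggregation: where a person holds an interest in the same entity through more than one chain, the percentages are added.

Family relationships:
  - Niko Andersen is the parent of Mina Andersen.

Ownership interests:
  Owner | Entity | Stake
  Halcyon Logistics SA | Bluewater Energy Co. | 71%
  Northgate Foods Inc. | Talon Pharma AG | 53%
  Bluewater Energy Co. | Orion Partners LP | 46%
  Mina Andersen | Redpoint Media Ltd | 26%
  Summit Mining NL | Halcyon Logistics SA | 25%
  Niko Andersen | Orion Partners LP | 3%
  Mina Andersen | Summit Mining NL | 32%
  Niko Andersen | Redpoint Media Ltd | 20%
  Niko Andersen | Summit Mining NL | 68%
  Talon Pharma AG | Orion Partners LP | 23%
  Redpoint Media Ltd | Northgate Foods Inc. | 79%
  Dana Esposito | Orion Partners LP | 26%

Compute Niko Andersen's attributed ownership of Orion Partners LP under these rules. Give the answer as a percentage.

By parent–child attribution (R1), Niko Andersen is treated as also owning Mina Andersen's interest in Summit Mining NL, giving 68% + 32% = 100%.
By parent–child attribution (R1), Niko Andersen is treated as also owning Mina Andersen's interest in Redpoint Media Ltd, giving 20% + 26% = 46%.
Chain via Summit Mining NL → Halcyon Logistics SA → Bluewater Energy Co. (R2): 100% × 25% × 71% × 46% = 8.165% of Orion Partners LP.
Chain via Redpoint Media Ltd → Northgate Foods Inc. → Talon Pharma AG (R2): 46% × 79% × 53% × 23% = 4.429846% of Orion Partners LP.
Direct interest in Orion Partners LP: 3%.
Aggregating (R3): 8.165% + 4.429846% + 3% = 15.594846%.

15.594846%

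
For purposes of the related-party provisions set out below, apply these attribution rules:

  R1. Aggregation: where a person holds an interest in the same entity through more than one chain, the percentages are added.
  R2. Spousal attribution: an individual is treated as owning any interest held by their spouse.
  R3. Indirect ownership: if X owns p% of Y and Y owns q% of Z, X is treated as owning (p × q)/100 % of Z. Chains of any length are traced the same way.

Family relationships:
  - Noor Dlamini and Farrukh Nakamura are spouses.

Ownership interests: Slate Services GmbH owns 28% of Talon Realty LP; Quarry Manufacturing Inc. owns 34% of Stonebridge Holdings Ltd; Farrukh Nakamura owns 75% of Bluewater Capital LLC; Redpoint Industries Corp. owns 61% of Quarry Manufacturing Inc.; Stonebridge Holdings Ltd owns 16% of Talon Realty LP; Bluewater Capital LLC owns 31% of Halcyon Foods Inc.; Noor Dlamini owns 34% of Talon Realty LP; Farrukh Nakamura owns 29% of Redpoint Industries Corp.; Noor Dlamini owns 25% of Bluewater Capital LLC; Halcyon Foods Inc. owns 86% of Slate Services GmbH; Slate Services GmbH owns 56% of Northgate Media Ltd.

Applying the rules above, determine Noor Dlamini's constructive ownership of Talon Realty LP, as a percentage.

By spousal attribution (R2), Noor Dlamini is treated as also owning Farrukh Nakamura's interest in Bluewater Capital LLC, giving 25% + 75% = 100%.
By spousal attribution (R2), Noor Dlamini is treated as owning Farrukh Nakamura's 29% interest in Redpoint Industries Corp.
Chain via Bluewater Capital LLC → Halcyon Foods Inc. → Slate Services GmbH (R3): 100% × 31% × 86% × 28% = 7.4648% of Talon Realty LP.
Direct interest in Talon Realty LP: 34%.
Chain via Redpoint Industries Corp. → Quarry Manufacturing Inc. → Stonebridge Holdings Ltd (R3): 29% × 61% × 34% × 16% = 0.962336% of Talon Realty LP.
Aggregating (R1): 7.4648% + 34% + 0.962336% = 42.427136%.

42.427136%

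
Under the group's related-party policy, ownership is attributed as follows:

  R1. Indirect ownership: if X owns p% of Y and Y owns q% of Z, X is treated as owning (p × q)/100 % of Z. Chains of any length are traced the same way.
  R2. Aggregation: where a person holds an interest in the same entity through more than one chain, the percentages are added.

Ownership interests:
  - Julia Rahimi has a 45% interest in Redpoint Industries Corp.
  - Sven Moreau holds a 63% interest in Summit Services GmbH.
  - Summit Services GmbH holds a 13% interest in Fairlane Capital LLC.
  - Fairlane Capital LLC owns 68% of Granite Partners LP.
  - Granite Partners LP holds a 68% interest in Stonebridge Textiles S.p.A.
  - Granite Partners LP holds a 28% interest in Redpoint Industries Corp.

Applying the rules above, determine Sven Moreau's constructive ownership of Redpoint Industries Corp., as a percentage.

1.559376%

Chain via Summit Services GmbH → Fairlane Capital LLC → Granite Partners LP (R1): 63% × 13% × 68% × 28% = 1.559376% of Redpoint Industries Corp.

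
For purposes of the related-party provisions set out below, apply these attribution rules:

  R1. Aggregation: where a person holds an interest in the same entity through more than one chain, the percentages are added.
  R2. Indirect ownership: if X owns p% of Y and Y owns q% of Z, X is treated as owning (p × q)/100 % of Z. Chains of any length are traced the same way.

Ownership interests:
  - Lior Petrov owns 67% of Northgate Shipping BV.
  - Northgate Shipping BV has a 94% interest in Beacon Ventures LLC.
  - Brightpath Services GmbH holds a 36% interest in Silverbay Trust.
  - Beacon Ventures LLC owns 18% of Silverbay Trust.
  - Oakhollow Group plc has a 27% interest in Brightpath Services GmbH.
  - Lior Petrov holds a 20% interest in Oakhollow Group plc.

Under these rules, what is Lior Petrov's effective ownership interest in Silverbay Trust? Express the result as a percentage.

Chain via Northgate Shipping BV → Beacon Ventures LLC (R2): 67% × 94% × 18% = 11.3364% of Silverbay Trust.
Chain via Oakhollow Group plc → Brightpath Services GmbH (R2): 20% × 27% × 36% = 1.944% of Silverbay Trust.
Aggregating (R1): 11.3364% + 1.944% = 13.2804%.

13.2804%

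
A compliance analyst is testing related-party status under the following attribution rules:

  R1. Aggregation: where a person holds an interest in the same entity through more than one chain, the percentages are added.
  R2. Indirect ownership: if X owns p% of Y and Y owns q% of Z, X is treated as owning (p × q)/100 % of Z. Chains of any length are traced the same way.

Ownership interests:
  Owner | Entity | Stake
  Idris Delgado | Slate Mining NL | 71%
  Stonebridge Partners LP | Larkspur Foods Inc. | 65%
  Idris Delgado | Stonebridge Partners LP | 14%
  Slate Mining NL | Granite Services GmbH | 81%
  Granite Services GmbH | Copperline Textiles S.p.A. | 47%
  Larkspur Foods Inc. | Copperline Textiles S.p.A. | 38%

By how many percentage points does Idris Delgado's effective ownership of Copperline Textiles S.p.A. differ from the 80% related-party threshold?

Chain via Stonebridge Partners LP → Larkspur Foods Inc. (R2): 14% × 65% × 38% = 3.458% of Copperline Textiles S.p.A.
Chain via Slate Mining NL → Granite Services GmbH (R2): 71% × 81% × 47% = 27.0297% of Copperline Textiles S.p.A.
Aggregating (R1): 3.458% + 27.0297% = 30.4877%.
30.4877% falls short of the 80% threshold by 49.5123 percentage points.

49.5123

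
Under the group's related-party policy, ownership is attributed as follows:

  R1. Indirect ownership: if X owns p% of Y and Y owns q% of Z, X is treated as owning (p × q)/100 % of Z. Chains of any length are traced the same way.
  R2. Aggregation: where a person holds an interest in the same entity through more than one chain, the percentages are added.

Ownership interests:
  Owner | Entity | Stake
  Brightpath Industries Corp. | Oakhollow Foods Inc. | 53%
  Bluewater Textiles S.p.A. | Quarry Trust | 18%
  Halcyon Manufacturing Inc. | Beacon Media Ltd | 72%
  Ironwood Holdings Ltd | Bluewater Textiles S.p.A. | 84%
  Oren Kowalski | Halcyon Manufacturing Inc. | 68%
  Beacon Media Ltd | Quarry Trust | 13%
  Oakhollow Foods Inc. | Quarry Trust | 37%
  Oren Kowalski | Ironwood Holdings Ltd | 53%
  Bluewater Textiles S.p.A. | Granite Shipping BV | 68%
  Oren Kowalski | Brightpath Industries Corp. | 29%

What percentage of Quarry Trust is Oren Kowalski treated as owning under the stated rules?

Chain via Halcyon Manufacturing Inc. → Beacon Media Ltd (R1): 68% × 72% × 13% = 6.3648% of Quarry Trust.
Chain via Ironwood Holdings Ltd → Bluewater Textiles S.p.A. (R1): 53% × 84% × 18% = 8.0136% of Quarry Trust.
Chain via Brightpath Industries Corp. → Oakhollow Foods Inc. (R1): 29% × 53% × 37% = 5.6869% of Quarry Trust.
Aggregating (R2): 6.3648% + 8.0136% + 5.6869% = 20.0653%.

20.0653%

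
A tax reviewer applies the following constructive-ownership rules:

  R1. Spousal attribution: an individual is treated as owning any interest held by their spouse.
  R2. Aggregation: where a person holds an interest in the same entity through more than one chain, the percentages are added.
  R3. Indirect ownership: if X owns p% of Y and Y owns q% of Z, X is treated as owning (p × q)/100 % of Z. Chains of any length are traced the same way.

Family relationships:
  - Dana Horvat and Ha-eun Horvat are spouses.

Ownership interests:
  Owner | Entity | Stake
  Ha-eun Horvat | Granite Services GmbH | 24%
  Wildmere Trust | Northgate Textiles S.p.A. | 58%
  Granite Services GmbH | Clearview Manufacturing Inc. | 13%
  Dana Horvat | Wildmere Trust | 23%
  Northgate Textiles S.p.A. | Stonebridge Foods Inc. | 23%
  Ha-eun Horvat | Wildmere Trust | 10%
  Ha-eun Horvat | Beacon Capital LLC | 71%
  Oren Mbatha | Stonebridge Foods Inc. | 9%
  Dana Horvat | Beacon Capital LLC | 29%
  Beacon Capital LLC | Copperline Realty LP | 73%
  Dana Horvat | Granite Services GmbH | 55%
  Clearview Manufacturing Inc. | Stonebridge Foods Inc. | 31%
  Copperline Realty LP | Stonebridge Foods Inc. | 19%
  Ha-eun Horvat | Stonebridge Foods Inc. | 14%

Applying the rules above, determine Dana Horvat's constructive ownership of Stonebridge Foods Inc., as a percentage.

By spousal attribution (R1), Dana Horvat is treated as also owning Ha-eun Horvat's interest in Beacon Capital LLC, giving 29% + 71% = 100%.
By spousal attribution (R1), Dana Horvat is treated as also owning Ha-eun Horvat's interest in Granite Services GmbH, giving 55% + 24% = 79%.
By spousal attribution (R1), Dana Horvat is treated as also owning Ha-eun Horvat's interest in Wildmere Trust, giving 23% + 10% = 33%.
By spousal attribution (R1), Dana Horvat is treated as owning Ha-eun Horvat's 14% interest in Stonebridge Foods Inc.
Chain via Beacon Capital LLC → Copperline Realty LP (R3): 100% × 73% × 19% = 13.87% of Stonebridge Foods Inc.
Chain via Granite Services GmbH → Clearview Manufacturing Inc. (R3): 79% × 13% × 31% = 3.1837% of Stonebridge Foods Inc.
Chain via Wildmere Trust → Northgate Textiles S.p.A. (R3): 33% × 58% × 23% = 4.4022% of Stonebridge Foods Inc.
Direct interest in Stonebridge Foods Inc: 14%.
Aggregating (R2): 13.87% + 3.1837% + 4.4022% + 14% = 35.4559%.

35.4559%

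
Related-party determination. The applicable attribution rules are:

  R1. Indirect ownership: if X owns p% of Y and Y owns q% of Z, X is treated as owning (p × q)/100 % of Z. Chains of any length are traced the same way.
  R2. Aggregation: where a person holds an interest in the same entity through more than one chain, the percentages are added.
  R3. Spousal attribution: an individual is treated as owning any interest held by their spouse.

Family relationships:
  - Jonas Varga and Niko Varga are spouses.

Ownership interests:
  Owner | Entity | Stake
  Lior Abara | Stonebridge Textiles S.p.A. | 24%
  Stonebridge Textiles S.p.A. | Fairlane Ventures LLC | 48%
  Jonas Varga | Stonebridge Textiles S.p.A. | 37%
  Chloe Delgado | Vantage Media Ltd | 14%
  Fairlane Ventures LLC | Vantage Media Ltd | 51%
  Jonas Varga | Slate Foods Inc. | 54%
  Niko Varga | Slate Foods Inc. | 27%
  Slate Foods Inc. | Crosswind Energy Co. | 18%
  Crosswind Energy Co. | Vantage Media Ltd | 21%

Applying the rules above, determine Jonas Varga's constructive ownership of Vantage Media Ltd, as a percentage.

12.1194%

By spousal attribution (R3), Jonas Varga is treated as also owning Niko Varga's interest in Slate Foods Inc, giving 54% + 27% = 81%.
Chain via Stonebridge Textiles S.p.A. → Fairlane Ventures LLC (R1): 37% × 48% × 51% = 9.0576% of Vantage Media Ltd.
Chain via Slate Foods Inc. → Crosswind Energy Co. (R1): 81% × 18% × 21% = 3.0618% of Vantage Media Ltd.
Aggregating (R2): 9.0576% + 3.0618% = 12.1194%.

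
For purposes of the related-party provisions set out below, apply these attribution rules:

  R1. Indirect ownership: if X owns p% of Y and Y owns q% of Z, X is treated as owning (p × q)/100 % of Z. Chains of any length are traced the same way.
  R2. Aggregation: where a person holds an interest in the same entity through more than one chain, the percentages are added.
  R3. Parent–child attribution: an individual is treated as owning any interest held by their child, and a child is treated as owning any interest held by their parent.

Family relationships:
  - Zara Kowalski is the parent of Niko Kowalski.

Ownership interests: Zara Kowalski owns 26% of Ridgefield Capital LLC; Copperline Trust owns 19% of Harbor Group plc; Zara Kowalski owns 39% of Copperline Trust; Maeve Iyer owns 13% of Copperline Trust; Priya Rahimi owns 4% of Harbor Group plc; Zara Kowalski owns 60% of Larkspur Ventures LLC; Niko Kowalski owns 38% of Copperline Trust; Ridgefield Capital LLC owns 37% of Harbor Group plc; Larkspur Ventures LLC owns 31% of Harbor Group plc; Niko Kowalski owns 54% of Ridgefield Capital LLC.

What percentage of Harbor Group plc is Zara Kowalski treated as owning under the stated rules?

62.83%

By parent–child attribution (R3), Zara Kowalski is treated as also owning Niko Kowalski's interest in Ridgefield Capital LLC, giving 26% + 54% = 80%.
By parent–child attribution (R3), Zara Kowalski is treated as also owning Niko Kowalski's interest in Copperline Trust, giving 39% + 38% = 77%.
Chain via Ridgefield Capital LLC (R1): 80% × 37% = 29.6% of Harbor Group plc.
Chain via Copperline Trust (R1): 77% × 19% = 14.63% of Harbor Group plc.
Chain via Larkspur Ventures LLC (R1): 60% × 31% = 18.6% of Harbor Group plc.
Aggregating (R2): 29.6% + 14.63% + 18.6% = 62.83%.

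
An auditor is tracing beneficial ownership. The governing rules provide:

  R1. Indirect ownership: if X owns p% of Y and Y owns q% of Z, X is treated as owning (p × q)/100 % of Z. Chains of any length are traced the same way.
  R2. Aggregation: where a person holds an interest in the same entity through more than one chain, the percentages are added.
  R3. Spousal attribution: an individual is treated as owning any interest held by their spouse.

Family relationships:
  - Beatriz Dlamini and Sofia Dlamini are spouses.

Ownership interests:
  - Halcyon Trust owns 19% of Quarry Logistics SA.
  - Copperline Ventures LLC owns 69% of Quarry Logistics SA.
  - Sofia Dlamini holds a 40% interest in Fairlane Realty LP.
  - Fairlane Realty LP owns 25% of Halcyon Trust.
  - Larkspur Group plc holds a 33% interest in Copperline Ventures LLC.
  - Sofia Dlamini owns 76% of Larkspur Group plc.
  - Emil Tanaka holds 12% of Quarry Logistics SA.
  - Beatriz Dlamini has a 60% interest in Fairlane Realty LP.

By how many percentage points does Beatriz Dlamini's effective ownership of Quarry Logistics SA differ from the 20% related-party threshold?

2.0552

By spousal attribution (R3), Beatriz Dlamini is treated as also owning Sofia Dlamini's interest in Fairlane Realty LP, giving 60% + 40% = 100%.
By spousal attribution (R3), Beatriz Dlamini is treated as owning Sofia Dlamini's 76% interest in Larkspur Group plc.
Chain via Fairlane Realty LP → Halcyon Trust (R1): 100% × 25% × 19% = 4.75% of Quarry Logistics SA.
Chain via Larkspur Group plc → Copperline Ventures LLC (R1): 76% × 33% × 69% = 17.3052% of Quarry Logistics SA.
Aggregating (R2): 4.75% + 17.3052% = 22.0552%.
22.0552% exceeds the 20% threshold by 2.0552 percentage points.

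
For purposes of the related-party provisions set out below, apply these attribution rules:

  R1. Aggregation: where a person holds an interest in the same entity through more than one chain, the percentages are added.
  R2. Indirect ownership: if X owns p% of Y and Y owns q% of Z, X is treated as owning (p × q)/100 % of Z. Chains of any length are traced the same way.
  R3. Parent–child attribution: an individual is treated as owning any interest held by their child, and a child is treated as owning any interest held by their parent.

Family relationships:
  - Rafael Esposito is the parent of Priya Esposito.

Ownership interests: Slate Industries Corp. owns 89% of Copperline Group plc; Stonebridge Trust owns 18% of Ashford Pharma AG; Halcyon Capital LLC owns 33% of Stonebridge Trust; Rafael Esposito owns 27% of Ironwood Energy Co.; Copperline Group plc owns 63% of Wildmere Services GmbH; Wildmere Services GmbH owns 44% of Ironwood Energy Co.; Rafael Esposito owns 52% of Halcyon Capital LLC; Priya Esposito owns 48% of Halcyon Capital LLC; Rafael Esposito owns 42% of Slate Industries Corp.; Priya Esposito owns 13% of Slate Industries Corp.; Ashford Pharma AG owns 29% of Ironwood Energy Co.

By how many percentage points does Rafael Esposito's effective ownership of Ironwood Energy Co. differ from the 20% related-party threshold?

By parent–child attribution (R3), Rafael Esposito is treated as also owning Priya Esposito's interest in Slate Industries Corp, giving 42% + 13% = 55%.
By parent–child attribution (R3), Rafael Esposito is treated as also owning Priya Esposito's interest in Halcyon Capital LLC, giving 52% + 48% = 100%.
Chain via Slate Industries Corp. → Copperline Group plc → Wildmere Services GmbH (R2): 55% × 89% × 63% × 44% = 13.56894% of Ironwood Energy Co.
Chain via Halcyon Capital LLC → Stonebridge Trust → Ashford Pharma AG (R2): 100% × 33% × 18% × 29% = 1.7226% of Ironwood Energy Co.
Direct interest in Ironwood Energy Co: 27%.
Aggregating (R1): 13.56894% + 1.7226% + 27% = 42.29154%.
42.29154% exceeds the 20% threshold by 22.29154 percentage points.

22.29154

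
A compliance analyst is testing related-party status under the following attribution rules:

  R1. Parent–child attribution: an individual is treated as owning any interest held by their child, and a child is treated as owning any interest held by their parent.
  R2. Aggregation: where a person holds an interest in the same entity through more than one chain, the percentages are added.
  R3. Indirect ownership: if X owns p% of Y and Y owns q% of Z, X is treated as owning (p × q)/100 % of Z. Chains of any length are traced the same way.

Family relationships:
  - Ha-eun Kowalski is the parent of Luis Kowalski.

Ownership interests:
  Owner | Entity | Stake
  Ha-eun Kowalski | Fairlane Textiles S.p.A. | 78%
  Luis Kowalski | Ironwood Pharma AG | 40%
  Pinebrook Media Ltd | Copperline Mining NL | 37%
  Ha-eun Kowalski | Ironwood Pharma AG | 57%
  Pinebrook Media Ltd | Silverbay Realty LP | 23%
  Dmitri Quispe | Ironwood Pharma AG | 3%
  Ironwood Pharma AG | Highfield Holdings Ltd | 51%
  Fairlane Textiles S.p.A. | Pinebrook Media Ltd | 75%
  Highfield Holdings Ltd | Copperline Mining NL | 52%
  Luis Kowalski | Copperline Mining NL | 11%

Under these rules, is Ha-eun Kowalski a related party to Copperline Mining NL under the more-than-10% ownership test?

By parent–child attribution (R1), Ha-eun Kowalski is treated as also owning Luis Kowalski's interest in Ironwood Pharma AG, giving 57% + 40% = 97%.
By parent–child attribution (R1), Ha-eun Kowalski is treated as owning Luis Kowalski's 11% interest in Copperline Mining NL.
Chain via Ironwood Pharma AG → Highfield Holdings Ltd (R3): 97% × 51% × 52% = 25.7244% of Copperline Mining NL.
Chain via Fairlane Textiles S.p.A. → Pinebrook Media Ltd (R3): 78% × 75% × 37% = 21.645% of Copperline Mining NL.
Direct interest in Copperline Mining NL: 11%.
Aggregating (R2): 25.7244% + 21.645% + 11% = 58.3694%.
58.3694% exceeds the 10% threshold, so Ha-eun is a related party to Copperline Mining NL.

Yes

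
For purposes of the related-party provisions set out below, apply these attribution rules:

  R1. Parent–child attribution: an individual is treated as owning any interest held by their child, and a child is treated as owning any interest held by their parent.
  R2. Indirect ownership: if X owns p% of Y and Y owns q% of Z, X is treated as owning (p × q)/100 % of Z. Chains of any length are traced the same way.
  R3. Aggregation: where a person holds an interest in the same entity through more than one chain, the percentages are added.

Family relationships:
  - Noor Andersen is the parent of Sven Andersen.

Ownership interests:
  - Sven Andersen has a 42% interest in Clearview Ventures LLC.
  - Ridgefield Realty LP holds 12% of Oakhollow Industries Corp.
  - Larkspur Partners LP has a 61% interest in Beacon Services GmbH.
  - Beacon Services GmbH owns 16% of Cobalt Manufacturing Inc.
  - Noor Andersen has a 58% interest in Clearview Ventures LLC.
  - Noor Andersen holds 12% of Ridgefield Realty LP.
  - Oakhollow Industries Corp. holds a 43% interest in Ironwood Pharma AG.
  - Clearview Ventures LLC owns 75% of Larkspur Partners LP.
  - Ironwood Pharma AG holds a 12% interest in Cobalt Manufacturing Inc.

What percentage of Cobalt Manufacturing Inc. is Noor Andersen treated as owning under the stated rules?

7.394304%

By parent–child attribution (R1), Noor Andersen is treated as also owning Sven Andersen's interest in Clearview Ventures LLC, giving 58% + 42% = 100%.
Chain via Clearview Ventures LLC → Larkspur Partners LP → Beacon Services GmbH (R2): 100% × 75% × 61% × 16% = 7.32% of Cobalt Manufacturing Inc.
Chain via Ridgefield Realty LP → Oakhollow Industries Corp. → Ironwood Pharma AG (R2): 12% × 12% × 43% × 12% = 0.074304% of Cobalt Manufacturing Inc.
Aggregating (R3): 7.32% + 0.074304% = 7.394304%.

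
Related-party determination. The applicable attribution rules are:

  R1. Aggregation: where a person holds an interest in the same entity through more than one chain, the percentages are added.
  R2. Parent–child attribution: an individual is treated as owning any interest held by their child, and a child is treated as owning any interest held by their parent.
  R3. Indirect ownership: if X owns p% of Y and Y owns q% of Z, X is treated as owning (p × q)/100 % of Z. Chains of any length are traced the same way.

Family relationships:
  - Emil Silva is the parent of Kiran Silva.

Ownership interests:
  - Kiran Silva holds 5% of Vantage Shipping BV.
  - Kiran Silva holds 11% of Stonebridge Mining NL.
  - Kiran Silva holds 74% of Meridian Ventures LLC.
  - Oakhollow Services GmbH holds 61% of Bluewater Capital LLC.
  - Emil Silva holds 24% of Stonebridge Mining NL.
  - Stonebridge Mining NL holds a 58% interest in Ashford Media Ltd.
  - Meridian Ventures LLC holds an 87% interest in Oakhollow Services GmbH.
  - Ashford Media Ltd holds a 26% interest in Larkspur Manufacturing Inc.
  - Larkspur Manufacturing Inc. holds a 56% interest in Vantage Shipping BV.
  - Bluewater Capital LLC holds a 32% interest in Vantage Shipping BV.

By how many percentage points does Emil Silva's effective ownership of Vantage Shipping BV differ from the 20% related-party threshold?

By parent–child attribution (R2), Emil Silva is treated as also owning Kiran Silva's interest in Stonebridge Mining NL, giving 24% + 11% = 35%.
By parent–child attribution (R2), Emil Silva is treated as owning Kiran Silva's 74% interest in Meridian Ventures LLC.
By parent–child attribution (R2), Emil Silva is treated as owning Kiran Silva's 5% interest in Vantage Shipping BV.
Chain via Stonebridge Mining NL → Ashford Media Ltd → Larkspur Manufacturing Inc. (R3): 35% × 58% × 26% × 56% = 2.95568% of Vantage Shipping BV.
Chain via Meridian Ventures LLC → Oakhollow Services GmbH → Bluewater Capital LLC (R3): 74% × 87% × 61% × 32% = 12.566976% of Vantage Shipping BV.
Direct interest in Vantage Shipping BV: 5%.
Aggregating (R1): 2.95568% + 12.566976% + 5% = 20.522656%.
20.522656% exceeds the 20% threshold by 0.522656 percentage points.

0.522656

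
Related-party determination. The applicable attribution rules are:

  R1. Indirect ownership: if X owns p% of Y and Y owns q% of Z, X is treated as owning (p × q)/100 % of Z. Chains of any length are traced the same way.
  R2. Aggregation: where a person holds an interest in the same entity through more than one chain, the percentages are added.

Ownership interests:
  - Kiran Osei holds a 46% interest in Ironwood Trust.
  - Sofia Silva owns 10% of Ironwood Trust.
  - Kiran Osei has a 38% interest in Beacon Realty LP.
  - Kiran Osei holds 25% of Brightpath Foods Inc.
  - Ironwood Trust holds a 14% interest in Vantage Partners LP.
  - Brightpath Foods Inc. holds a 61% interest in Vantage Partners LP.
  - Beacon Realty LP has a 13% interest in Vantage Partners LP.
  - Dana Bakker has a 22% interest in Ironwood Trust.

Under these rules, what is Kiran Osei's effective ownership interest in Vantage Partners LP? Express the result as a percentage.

26.63%

Chain via Beacon Realty LP (R1): 38% × 13% = 4.94% of Vantage Partners LP.
Chain via Ironwood Trust (R1): 46% × 14% = 6.44% of Vantage Partners LP.
Chain via Brightpath Foods Inc. (R1): 25% × 61% = 15.25% of Vantage Partners LP.
Aggregating (R2): 4.94% + 6.44% + 15.25% = 26.63%.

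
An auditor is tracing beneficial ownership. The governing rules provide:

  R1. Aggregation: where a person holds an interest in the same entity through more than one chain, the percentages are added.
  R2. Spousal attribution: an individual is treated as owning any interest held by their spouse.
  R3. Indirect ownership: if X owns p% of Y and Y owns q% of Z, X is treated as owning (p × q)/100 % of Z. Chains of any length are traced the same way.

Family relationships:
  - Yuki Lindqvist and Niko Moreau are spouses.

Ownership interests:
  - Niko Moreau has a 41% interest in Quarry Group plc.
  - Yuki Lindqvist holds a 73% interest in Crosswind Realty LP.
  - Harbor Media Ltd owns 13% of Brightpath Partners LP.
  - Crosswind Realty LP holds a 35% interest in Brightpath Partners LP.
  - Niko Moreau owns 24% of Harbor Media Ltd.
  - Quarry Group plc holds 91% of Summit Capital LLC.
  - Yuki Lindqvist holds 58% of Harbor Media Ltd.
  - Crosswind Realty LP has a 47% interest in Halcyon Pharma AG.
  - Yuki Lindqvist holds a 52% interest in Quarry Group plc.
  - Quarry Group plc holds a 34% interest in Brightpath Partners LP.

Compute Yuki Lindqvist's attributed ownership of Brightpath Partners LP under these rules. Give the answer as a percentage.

By spousal attribution (R2), Yuki Lindqvist is treated as also owning Niko Moreau's interest in Quarry Group plc, giving 52% + 41% = 93%.
By spousal attribution (R2), Yuki Lindqvist is treated as also owning Niko Moreau's interest in Harbor Media Ltd, giving 58% + 24% = 82%.
Chain via Crosswind Realty LP (R3): 73% × 35% = 25.55% of Brightpath Partners LP.
Chain via Quarry Group plc (R3): 93% × 34% = 31.62% of Brightpath Partners LP.
Chain via Harbor Media Ltd (R3): 82% × 13% = 10.66% of Brightpath Partners LP.
Aggregating (R1): 25.55% + 31.62% + 10.66% = 67.83%.

67.83%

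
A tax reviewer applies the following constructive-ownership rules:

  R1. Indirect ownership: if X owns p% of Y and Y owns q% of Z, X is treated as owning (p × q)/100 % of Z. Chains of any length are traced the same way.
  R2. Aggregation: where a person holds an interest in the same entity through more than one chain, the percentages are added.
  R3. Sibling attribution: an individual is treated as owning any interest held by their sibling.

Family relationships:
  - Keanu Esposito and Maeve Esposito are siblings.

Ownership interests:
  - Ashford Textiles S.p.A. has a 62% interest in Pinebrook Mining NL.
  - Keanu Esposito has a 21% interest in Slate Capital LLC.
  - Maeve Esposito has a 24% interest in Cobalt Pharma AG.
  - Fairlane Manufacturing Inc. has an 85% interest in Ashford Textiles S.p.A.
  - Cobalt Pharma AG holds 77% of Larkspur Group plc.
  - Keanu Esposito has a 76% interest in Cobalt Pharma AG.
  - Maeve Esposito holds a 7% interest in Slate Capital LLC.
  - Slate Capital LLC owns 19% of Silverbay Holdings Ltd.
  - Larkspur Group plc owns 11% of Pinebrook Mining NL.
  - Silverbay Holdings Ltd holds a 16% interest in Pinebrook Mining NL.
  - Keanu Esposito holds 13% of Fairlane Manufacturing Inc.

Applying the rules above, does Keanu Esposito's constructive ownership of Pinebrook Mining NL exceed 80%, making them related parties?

No

By sibling attribution (R3), Keanu Esposito is treated as also owning Maeve Esposito's interest in Slate Capital LLC, giving 21% + 7% = 28%.
By sibling attribution (R3), Keanu Esposito is treated as also owning Maeve Esposito's interest in Cobalt Pharma AG, giving 76% + 24% = 100%.
Chain via Fairlane Manufacturing Inc. → Ashford Textiles S.p.A. (R1): 13% × 85% × 62% = 6.851% of Pinebrook Mining NL.
Chain via Slate Capital LLC → Silverbay Holdings Ltd (R1): 28% × 19% × 16% = 0.8512% of Pinebrook Mining NL.
Chain via Cobalt Pharma AG → Larkspur Group plc (R1): 100% × 77% × 11% = 8.47% of Pinebrook Mining NL.
Aggregating (R2): 6.851% + 0.8512% + 8.47% = 16.1722%.
16.1722% does not exceed the 80% threshold, so Keanu is not a related party to Pinebrook Mining NL.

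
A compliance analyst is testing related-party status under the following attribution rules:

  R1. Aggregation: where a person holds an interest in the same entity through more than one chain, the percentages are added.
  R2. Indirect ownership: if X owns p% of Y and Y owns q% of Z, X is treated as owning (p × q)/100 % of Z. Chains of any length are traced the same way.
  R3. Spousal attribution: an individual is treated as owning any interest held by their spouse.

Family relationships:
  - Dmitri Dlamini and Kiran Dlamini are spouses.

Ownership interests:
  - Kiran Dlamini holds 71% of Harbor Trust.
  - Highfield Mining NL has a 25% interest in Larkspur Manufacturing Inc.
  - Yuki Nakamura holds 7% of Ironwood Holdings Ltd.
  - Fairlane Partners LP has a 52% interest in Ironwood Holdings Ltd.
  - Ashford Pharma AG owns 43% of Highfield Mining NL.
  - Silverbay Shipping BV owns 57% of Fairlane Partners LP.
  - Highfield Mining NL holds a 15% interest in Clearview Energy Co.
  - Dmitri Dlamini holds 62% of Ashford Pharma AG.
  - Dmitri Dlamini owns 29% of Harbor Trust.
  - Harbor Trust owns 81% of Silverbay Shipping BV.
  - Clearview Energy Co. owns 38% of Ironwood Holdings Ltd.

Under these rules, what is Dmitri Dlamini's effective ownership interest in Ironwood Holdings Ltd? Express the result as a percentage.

By spousal attribution (R3), Dmitri Dlamini is treated as also owning Kiran Dlamini's interest in Harbor Trust, giving 29% + 71% = 100%.
Chain via Harbor Trust → Silverbay Shipping BV → Fairlane Partners LP (R2): 100% × 81% × 57% × 52% = 24.0084% of Ironwood Holdings Ltd.
Chain via Ashford Pharma AG → Highfield Mining NL → Clearview Energy Co. (R2): 62% × 43% × 15% × 38% = 1.51962% of Ironwood Holdings Ltd.
Aggregating (R1): 24.0084% + 1.51962% = 25.52802%.

25.52802%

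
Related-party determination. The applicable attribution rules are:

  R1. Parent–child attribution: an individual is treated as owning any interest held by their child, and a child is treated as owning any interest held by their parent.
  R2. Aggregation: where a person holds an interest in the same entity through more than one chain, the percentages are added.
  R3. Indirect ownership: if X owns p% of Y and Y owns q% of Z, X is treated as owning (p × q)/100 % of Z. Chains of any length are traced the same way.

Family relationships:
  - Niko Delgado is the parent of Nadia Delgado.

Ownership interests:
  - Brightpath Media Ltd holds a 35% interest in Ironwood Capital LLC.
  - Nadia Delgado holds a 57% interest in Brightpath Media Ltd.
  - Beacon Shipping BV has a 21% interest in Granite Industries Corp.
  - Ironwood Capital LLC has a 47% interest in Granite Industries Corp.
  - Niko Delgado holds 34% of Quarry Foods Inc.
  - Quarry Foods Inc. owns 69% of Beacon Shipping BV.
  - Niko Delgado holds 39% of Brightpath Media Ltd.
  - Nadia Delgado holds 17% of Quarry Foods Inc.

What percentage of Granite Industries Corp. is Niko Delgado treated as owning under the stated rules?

By parent–child attribution (R1), Niko Delgado is treated as also owning Nadia Delgado's interest in Quarry Foods Inc, giving 34% + 17% = 51%.
By parent–child attribution (R1), Niko Delgado is treated as also owning Nadia Delgado's interest in Brightpath Media Ltd, giving 39% + 57% = 96%.
Chain via Quarry Foods Inc. → Beacon Shipping BV (R3): 51% × 69% × 21% = 7.3899% of Granite Industries Corp.
Chain via Brightpath Media Ltd → Ironwood Capital LLC (R3): 96% × 35% × 47% = 15.792% of Granite Industries Corp.
Aggregating (R2): 7.3899% + 15.792% = 23.1819%.

23.1819%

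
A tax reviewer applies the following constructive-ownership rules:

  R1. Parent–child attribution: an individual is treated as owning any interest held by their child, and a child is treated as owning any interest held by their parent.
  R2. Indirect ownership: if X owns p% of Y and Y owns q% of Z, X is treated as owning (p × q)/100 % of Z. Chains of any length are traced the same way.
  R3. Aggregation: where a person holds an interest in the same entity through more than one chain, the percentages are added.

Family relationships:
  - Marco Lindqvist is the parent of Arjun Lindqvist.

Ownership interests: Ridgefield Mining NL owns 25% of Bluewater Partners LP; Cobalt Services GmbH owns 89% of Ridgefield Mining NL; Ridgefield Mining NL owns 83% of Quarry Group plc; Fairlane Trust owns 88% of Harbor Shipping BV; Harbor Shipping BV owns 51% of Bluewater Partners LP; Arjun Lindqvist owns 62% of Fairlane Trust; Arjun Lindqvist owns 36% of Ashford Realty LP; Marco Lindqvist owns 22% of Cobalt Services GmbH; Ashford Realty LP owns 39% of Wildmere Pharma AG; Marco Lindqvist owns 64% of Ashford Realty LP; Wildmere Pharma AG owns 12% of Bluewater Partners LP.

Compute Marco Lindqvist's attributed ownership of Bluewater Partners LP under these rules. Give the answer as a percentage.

37.4006%

By parent–child attribution (R1), Marco Lindqvist is treated as also owning Arjun Lindqvist's interest in Ashford Realty LP, giving 64% + 36% = 100%.
By parent–child attribution (R1), Marco Lindqvist is treated as owning Arjun Lindqvist's 62% interest in Fairlane Trust.
Chain via Ashford Realty LP → Wildmere Pharma AG (R2): 100% × 39% × 12% = 4.68% of Bluewater Partners LP.
Chain via Cobalt Services GmbH → Ridgefield Mining NL (R2): 22% × 89% × 25% = 4.895% of Bluewater Partners LP.
Chain via Fairlane Trust → Harbor Shipping BV (R2): 62% × 88% × 51% = 27.8256% of Bluewater Partners LP.
Aggregating (R3): 4.68% + 4.895% + 27.8256% = 37.4006%.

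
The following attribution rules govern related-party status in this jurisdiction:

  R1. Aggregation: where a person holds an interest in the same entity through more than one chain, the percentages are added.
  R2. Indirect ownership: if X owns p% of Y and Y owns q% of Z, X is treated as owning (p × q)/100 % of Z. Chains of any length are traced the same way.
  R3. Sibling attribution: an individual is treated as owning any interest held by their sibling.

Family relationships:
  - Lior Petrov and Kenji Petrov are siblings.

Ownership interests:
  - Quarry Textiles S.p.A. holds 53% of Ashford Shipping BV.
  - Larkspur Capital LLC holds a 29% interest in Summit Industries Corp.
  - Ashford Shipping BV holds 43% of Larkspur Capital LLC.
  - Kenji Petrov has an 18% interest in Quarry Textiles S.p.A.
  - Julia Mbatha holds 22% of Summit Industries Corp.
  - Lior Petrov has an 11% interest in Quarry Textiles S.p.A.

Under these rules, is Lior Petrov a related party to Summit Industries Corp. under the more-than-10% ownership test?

No

By sibling attribution (R3), Lior Petrov is treated as also owning Kenji Petrov's interest in Quarry Textiles S.p.A, giving 11% + 18% = 29%.
Chain via Quarry Textiles S.p.A. → Ashford Shipping BV → Larkspur Capital LLC (R2): 29% × 53% × 43% × 29% = 1.916639% of Summit Industries Corp.
1.916639% does not exceed the 10% threshold, so Lior is not a related party to Summit Industries Corp.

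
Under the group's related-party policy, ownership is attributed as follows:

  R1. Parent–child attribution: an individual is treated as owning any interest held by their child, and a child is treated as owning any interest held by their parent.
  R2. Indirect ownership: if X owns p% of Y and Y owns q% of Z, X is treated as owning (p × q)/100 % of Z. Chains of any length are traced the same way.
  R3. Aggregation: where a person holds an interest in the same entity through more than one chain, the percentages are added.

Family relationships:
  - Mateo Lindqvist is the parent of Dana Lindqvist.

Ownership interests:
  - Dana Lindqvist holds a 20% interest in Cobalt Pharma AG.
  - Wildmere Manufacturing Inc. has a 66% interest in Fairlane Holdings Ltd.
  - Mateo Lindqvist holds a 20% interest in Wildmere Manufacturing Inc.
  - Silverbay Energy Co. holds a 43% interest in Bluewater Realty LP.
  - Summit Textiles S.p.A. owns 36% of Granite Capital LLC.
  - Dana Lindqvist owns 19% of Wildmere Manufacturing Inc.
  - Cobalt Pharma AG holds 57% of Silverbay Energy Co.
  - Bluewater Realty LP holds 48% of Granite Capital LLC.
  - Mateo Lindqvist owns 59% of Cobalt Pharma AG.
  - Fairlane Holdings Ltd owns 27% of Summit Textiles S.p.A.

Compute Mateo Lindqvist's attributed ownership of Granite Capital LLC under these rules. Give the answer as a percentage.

11.79612%

By parent–child attribution (R1), Mateo Lindqvist is treated as also owning Dana Lindqvist's interest in Cobalt Pharma AG, giving 59% + 20% = 79%.
By parent–child attribution (R1), Mateo Lindqvist is treated as also owning Dana Lindqvist's interest in Wildmere Manufacturing Inc, giving 20% + 19% = 39%.
Chain via Cobalt Pharma AG → Silverbay Energy Co. → Bluewater Realty LP (R2): 79% × 57% × 43% × 48% = 9.294192% of Granite Capital LLC.
Chain via Wildmere Manufacturing Inc. → Fairlane Holdings Ltd → Summit Textiles S.p.A. (R2): 39% × 66% × 27% × 36% = 2.501928% of Granite Capital LLC.
Aggregating (R3): 9.294192% + 2.501928% = 11.79612%.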